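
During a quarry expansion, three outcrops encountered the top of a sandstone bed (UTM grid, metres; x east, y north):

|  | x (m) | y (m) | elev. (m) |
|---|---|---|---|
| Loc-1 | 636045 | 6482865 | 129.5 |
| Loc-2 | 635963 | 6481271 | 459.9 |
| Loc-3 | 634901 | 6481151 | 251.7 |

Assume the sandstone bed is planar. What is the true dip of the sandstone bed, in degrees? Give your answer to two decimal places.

17.26°

Let the plane be z = a·x + b·y + c.
Loc-2−Loc-1: −82a − 1594b = 330.4;  Loc-3−Loc-1: −1144a − 1714b = 122.2.
Solving gives a = 0.22075, b = −0.21863.
Gradient magnitude |∇z| = √(a² + b²) = √(0.04873 + 0.04780) = 0.31069.
True dip = arctan(0.31069) = 17.26°, dipping toward NW (azimuth ≈ 315°).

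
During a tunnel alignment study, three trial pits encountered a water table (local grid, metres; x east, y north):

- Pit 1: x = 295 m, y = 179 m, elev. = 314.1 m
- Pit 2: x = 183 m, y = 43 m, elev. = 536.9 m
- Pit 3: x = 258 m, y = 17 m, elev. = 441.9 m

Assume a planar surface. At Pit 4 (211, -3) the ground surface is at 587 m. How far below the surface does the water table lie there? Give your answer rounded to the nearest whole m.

69 m

Two edge vectors: Pit 1→Pit 2 = (-112, -136, 222.8), Pit 1→Pit 3 = (-37, -162, 127.8).
Normal n = (Pit 1→Pit 2) × (Pit 1→Pit 3) = (18712.8, 6070, 13112).
So ∂z/∂x = −n_x/n_z = −1.42715 and ∂z/∂y = −n_y/n_z = −0.46293.
Intercept c from Pit 1: 314.1 + 421.01 + 82.87 = 817.97.
At (211, -3): z_contact = −301.1 + 1.4 + 817.97 = 518.2 m.
Depth below ground = 587 − 518.2 = 69 m.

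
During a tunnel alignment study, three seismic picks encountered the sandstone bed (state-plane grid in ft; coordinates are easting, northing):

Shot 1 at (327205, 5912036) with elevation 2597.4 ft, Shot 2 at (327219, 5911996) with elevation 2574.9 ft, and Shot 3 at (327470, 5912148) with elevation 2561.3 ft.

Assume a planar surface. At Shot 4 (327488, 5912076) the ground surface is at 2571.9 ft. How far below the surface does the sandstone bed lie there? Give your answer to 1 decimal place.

Two edge vectors: Shot 1→Shot 2 = (14, -40, -22.5), Shot 1→Shot 3 = (265, 112, -36.1).
Normal n = (Shot 1→Shot 2) × (Shot 1→Shot 3) = (3964, -5457.1, 12168).
So ∂z/∂easting = −n_x/n_z = −0.325772518 and ∂z/∂northing = −n_y/n_z = 0.448479619.
Intercept c from Shot 1: 2597.4 + 106594.40 − 2651427.65 = −2542235.85.
At (327488, 5912076): z_contact = −106686.59 + 2651445.59 − 2542235.85 = 2523.15 ft.
Depth below ground = 2571.9 − 2523.15 = 48.8 ft.

48.8 ft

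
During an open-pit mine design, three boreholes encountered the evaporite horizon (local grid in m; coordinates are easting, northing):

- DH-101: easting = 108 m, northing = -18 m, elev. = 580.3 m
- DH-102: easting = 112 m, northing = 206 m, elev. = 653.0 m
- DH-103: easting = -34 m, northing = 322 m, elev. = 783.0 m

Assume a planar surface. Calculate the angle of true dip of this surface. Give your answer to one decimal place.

Two edge vectors: DH-101→DH-102 = (4, 224, 72.7), DH-101→DH-103 = (-142, 340, 202.7).
Normal n = (DH-101→DH-102) × (DH-101→DH-103) = (20686.8, -11134.2, 33168).
So ∂z/∂easting = −n_x/n_z = −0.62370 and ∂z/∂northing = −n_y/n_z = 0.33569.
Gradient magnitude |∇z| = √(a² + b²) = √(0.38900 + 0.11269) = 0.70830.
True dip = arctan(0.70830) = 35.3°, dipping toward ESE (azimuth ≈ 118°).

35.3°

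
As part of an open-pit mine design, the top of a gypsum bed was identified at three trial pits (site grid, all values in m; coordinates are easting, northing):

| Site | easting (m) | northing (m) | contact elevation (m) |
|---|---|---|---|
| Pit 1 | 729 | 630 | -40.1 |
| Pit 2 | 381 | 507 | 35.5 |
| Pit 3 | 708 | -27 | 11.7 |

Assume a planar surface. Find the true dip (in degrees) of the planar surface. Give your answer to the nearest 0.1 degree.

Two edge vectors: Pit 1→Pit 2 = (-348, -123, 75.6), Pit 1→Pit 3 = (-21, -657, 51.8).
Normal n = (Pit 1→Pit 2) × (Pit 1→Pit 3) = (43297.8, 16438.8, 226053).
So ∂z/∂easting = −n_x/n_z = −0.19154 and ∂z/∂northing = −n_y/n_z = −0.07272.
Gradient magnitude |∇z| = √(a² + b²) = √(0.03669 + 0.00529) = 0.20488.
True dip = arctan(0.20488) = 11.6°, dipping toward ENE (azimuth ≈ 069°).

11.6°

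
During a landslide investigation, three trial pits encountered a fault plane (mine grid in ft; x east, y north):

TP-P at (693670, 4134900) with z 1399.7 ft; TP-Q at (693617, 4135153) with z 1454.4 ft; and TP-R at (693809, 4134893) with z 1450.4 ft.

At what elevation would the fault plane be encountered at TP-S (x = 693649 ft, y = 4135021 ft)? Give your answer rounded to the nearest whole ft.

1428 ft

Let the plane be z = a·x + b·y + c.
TP-Q−TP-P: −53a + 253b = 54.7;  TP-R−TP-P: 139a − 7b = 50.7.
Solving gives a = 0.37964134, b = 0.29573514.
Then c = 1399.7 − a·693670 − b·4134900 = −1484781.35.
At (693649, 4135021): z = 263337.8 + 1222871.0 − 1484781.35 = 1427.5 ft.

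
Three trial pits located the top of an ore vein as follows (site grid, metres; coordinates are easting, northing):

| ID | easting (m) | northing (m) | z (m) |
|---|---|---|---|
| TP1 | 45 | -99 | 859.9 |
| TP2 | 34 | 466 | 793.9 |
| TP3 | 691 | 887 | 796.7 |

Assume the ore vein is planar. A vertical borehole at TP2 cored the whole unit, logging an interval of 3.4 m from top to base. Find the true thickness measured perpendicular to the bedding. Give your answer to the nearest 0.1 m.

3.4 m

Let the plane be z = a·easting + b·northing + c.
TP2−TP1: −11a + 565b = −66;  TP3−TP1: 646a + 986b = −63.2.
Solving gives a = 0.07814, b = −0.11529.
|∇z| = √(a²+b²) = 0.13928, so dip δ = arctan(0.13928) = 7.93°.
True thickness = vertical thickness × cos δ = 3.4 × cos 7.93° = 3.4 m.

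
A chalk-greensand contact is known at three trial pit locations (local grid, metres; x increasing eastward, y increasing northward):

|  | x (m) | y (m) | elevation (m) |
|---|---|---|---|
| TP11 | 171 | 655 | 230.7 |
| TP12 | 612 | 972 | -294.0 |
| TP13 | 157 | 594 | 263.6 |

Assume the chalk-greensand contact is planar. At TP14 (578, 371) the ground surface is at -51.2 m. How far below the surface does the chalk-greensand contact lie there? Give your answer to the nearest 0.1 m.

18.5 m

Let the plane be z = a·x + b·y + c.
TP12−TP11: 441a + 317b = −524.7;  TP13−TP11: −14a − 61b = 32.9.
Solving gives a = −0.96058, b = −0.31888.
Then c = 230.7 − a·171 − b·655 = 603.83.
At (578, 371): z_contact = −555.21 − 118.31 + 603.83 = -69.69 m.
Depth below ground = -51.2 − (-69.69) = 18.5 m.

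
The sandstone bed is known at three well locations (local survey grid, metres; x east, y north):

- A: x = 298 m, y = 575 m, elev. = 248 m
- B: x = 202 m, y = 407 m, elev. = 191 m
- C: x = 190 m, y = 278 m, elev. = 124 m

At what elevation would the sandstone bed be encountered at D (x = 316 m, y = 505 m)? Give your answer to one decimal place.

Two edge vectors: A→B = (-96, -168, -57), A→C = (-108, -297, -124).
Normal n = (A→B) × (A→C) = (3903, -5748, 10368).
So ∂z/∂x = −n_x/n_z = −0.37645 and ∂z/∂y = −n_y/n_z = 0.55440.
Intercept c from A: 248 + 112.18 − 318.78 = 41.40.
At (316, 505): z = −119.0 + 280.0 + 41.40 = 202.4 m.

202.4 m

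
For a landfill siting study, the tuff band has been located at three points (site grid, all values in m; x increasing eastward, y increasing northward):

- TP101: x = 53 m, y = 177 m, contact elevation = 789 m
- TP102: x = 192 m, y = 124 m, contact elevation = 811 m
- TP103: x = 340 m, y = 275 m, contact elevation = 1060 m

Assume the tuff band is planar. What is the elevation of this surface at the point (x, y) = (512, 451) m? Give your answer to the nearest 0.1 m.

1349.9 m

Two edge vectors: TP101→TP102 = (139, -53, 22), TP101→TP103 = (287, 98, 271).
Normal n = (TP101→TP102) × (TP101→TP103) = (-16519, -31355, 28833).
So ∂z/∂x = −n_x/n_z = 0.57292 and ∂z/∂y = −n_y/n_z = 1.08747.
Intercept c from TP101: 789 − 30.36 − 192.48 = 566.15.
At (512, 451): z = 293.3 + 490.4 + 566.15 = 1349.9 m.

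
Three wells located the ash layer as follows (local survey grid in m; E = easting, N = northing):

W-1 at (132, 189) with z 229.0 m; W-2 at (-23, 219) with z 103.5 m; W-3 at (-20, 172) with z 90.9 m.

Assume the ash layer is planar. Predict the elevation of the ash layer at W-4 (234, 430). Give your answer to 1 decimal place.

Two edge vectors: W-1→W-2 = (-155, 30, -125.5), W-1→W-3 = (-152, -17, -138.1).
Normal n = (W-1→W-2) × (W-1→W-3) = (-6276.5, -2329.5, 7195).
So ∂z/∂E = −n_x/n_z = 0.87234 and ∂z/∂N = −n_y/n_z = 0.32377.
Intercept c from W-1: 229 − 115.15 − 61.19 = 52.66.
At (234, 430): z = 204.1 + 139.2 + 52.66 = 396.0 m.

396.0 m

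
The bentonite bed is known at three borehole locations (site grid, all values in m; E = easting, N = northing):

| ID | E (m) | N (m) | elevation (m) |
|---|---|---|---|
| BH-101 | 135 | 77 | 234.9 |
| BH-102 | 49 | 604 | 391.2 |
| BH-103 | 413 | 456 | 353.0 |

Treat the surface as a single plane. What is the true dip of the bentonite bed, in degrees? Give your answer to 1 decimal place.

16.7°

Let the plane be z = a·E + b·N + c.
BH-102−BH-101: −86a + 527b = 156.3;  BH-103−BH-101: 278a + 379b = 118.1.
Solving gives a = 0.01676, b = 0.29932.
Gradient magnitude |∇z| = √(a² + b²) = √(0.00028 + 0.08959) = 0.29979.
True dip = arctan(0.29979) = 16.7°, dipping toward S (azimuth ≈ 183°).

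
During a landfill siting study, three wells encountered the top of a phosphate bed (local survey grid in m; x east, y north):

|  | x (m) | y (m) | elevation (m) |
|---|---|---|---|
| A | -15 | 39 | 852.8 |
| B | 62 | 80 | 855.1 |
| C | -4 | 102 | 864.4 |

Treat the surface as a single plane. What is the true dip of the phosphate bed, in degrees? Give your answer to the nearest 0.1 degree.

11.9°

Let the plane be z = a·x + b·y + c.
B−A: 77a + 41b = 2.3;  C−A: 11a + 63b = 11.6.
Solving gives a = −0.07516, b = 0.19725.
Gradient magnitude |∇z| = √(a² + b²) = √(0.00565 + 0.03891) = 0.21108.
True dip = arctan(0.21108) = 11.9°, dipping toward SSE (azimuth ≈ 159°).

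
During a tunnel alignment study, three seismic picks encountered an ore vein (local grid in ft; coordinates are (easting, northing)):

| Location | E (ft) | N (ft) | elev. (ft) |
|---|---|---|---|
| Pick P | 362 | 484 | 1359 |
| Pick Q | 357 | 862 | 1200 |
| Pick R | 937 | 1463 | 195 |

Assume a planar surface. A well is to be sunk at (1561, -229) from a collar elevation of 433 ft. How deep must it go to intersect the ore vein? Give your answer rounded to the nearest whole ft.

Let the plane be z = a·E + b·N + c.
Pick Q−Pick P: −5a + 378b = −159;  Pick R−Pick P: 575a + 979b = −1164.
Solving gives a = −1.27936, b = −0.43756.
Then c = 1359 − a·362 − b·484 = 2033.91.
At (1561, -229): z_contact = −1997.1 + 100.2 + 2033.91 = 137.0 ft.
Depth below ground = 433 − 137.0 = 296 ft.

296 ft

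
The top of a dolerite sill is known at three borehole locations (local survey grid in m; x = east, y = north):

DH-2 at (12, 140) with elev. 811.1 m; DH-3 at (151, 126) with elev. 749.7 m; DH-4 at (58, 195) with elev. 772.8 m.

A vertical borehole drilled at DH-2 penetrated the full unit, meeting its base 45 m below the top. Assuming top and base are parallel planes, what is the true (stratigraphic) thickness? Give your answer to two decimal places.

Let the plane be z = a·x + b·y + c.
DH-3−DH-2: 139a − 14b = −61.4;  DH-4−DH-2: 46a + 55b = −38.3.
Solving gives a = −0.47210, b = −0.30152.
|∇z| = √(a²+b²) = 0.56017, so dip δ = arctan(0.56017) = 29.26°.
True thickness = vertical thickness × cos δ = 45 × cos 29.26° = 39.26 m.

39.26 m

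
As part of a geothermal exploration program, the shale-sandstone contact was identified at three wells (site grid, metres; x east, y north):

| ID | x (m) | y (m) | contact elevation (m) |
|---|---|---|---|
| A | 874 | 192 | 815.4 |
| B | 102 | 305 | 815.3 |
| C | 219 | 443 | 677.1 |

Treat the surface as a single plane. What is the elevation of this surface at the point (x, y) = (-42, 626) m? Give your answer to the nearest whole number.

548 m

Let the plane be z = a·x + b·y + c.
B−A: −772a + 113b = −0.1;  C−A: −655a + 251b = −138.3.
Solving gives a = −0.13029, b = −0.89099.
Then c = 815.4 − a·874 − b·192 = 1100.34.
At (-42, 626): z = 5.5 − 557.8 + 1100.34 = 548.1 m.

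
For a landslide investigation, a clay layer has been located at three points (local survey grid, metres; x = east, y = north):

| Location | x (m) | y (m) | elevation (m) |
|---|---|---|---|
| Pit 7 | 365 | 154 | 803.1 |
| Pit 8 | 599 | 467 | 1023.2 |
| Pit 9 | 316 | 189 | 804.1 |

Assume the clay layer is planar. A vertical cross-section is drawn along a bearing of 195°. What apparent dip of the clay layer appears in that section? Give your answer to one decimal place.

Let the plane be z = a·x + b·y + c.
Pit 8−Pit 7: 234a + 313b = 220.1;  Pit 9−Pit 7: −49a + 35b = 1.
Solving gives a = 0.31413, b = 0.46835.
Unit vector along 195° is (sin 195°, cos 195°) = (-0.2588, -0.9659).
Slope in that direction = a·(-0.2588) + b·(-0.9659) = −0.53369.
Apparent dip = arctan|0.53369| = 28.1° (true dip is 29.4°, so apparent ≤ true as expected).

28.1°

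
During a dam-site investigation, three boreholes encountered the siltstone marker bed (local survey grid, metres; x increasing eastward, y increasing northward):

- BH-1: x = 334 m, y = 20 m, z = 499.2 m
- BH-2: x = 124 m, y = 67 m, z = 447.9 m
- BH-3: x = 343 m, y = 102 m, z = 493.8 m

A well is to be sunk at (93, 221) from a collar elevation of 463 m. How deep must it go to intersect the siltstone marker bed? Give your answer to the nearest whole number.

Two edge vectors: BH-1→BH-2 = (-210, 47, -51.3), BH-1→BH-3 = (9, 82, -5.4).
Normal n = (BH-1→BH-2) × (BH-1→BH-3) = (3952.8, -1595.7, -17643).
So ∂z/∂x = −n_x/n_z = 0.22404 and ∂z/∂y = −n_y/n_z = −0.09044.
Intercept c from BH-1: 499.2 − 74.83 + 1.81 = 426.18.
At (93, 221): z_contact = 20.8 − 20.0 + 426.18 = 427.0 m.
Depth below ground = 463 − 427.0 = 36 m.

36 m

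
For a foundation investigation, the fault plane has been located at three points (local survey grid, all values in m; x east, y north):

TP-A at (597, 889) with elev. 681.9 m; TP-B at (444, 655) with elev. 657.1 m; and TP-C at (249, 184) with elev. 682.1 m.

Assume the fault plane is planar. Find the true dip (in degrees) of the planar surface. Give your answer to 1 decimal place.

36.5°

Two edge vectors: TP-A→TP-B = (-153, -234, -24.8), TP-A→TP-C = (-348, -705, 0.2).
Normal n = (TP-A→TP-B) × (TP-A→TP-C) = (-17530.8, 8661, 26433).
So ∂z/∂x = −n_x/n_z = 0.66322 and ∂z/∂y = −n_y/n_z = −0.32766.
Gradient magnitude |∇z| = √(a² + b²) = √(0.43986 + 0.10736) = 0.73974.
True dip = arctan(0.73974) = 36.5°, dipping toward WNW (azimuth ≈ 296°).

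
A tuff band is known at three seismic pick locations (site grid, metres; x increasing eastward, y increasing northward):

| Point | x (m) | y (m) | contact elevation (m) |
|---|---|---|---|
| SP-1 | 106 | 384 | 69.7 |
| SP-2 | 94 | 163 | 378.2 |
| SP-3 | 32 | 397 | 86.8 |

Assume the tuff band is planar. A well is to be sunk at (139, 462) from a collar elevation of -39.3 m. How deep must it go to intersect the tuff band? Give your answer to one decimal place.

Two edge vectors: SP-1→SP-2 = (-12, -221, 308.5), SP-1→SP-3 = (-74, 13, 17.1).
Normal n = (SP-1→SP-2) × (SP-1→SP-3) = (-7789.6, -22623.8, -16510).
So ∂z/∂x = −n_x/n_z = −0.47181 and ∂z/∂y = −n_y/n_z = −1.37031.
Intercept c from SP-1: 69.7 + 50.01 + 526.20 = 645.91.
At (139, 462): z_contact = −65.58 − 633.08 + 645.91 = -52.75 m.
Depth below ground = -39.3 − (-52.75) = 13.5 m.

13.5 m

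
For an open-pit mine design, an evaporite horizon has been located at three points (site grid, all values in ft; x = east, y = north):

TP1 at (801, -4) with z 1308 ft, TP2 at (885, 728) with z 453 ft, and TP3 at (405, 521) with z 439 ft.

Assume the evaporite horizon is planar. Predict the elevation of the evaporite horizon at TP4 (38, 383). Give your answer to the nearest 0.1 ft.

Two edge vectors: TP1→TP2 = (84, 732, -855), TP1→TP3 = (-396, 525, -869).
Normal n = (TP1→TP2) × (TP1→TP3) = (-187233, 411576, 333972).
So ∂z/∂x = −n_x/n_z = 0.56062 and ∂z/∂y = −n_y/n_z = −1.23237.
Intercept c from TP1: 1308 − 449.06 − 4.93 = 854.01.
At (38, 383): z = 21.3 − 472.0 + 854.01 = 403.3 ft.

403.3 ft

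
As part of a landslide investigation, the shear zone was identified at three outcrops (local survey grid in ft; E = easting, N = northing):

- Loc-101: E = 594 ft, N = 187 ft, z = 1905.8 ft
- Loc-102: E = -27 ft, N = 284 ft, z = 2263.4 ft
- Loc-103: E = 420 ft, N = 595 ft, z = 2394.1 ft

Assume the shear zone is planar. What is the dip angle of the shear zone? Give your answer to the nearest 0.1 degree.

47.8°

Let the plane be z = a·E + b·N + c.
Loc-102−Loc-101: −621a + 97b = 357.6;  Loc-103−Loc-101: −174a + 408b = 488.3.
Solving gives a = −0.41666, b = 1.01912.
Gradient magnitude |∇z| = √(a² + b²) = √(0.17360 + 1.03861) = 1.10101.
True dip = arctan(1.10101) = 47.8°, dipping toward SSE (azimuth ≈ 158°).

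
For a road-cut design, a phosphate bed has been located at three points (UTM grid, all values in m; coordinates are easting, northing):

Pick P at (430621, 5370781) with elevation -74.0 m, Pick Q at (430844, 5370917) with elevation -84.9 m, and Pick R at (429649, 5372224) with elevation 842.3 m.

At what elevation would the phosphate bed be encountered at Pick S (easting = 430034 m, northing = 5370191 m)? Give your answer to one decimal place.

-144.3 m

Two edge vectors: Pick P→Pick Q = (223, 136, -10.9), Pick P→Pick R = (-972, 1443, 916.3).
Normal n = (Pick P→Pick Q) × (Pick P→Pick R) = (140345.5, -193740.1, 453981).
So ∂z/∂easting = −n_x/n_z = −0.309143995 and ∂z/∂northing = −n_y/n_z = 0.426758168.
Intercept c from Pick P: -74 + 133123.90 − 2292024.66 = −2158974.77.
At (430034, 5370191): z = −132942.4 + 2291772.9 − 2158974.77 = -144.3 m.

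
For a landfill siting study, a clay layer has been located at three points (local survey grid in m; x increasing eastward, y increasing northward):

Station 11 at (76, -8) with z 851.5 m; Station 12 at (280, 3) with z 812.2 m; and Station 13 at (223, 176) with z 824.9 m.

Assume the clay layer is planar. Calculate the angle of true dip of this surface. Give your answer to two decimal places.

Two edge vectors: Station 11→Station 12 = (204, 11, -39.3), Station 11→Station 13 = (147, 184, -26.6).
Normal n = (Station 11→Station 12) × (Station 11→Station 13) = (6938.6, -350.7, 35919).
So ∂z/∂x = −n_x/n_z = −0.19317 and ∂z/∂y = −n_y/n_z = 0.00976.
Gradient magnitude |∇z| = √(a² + b²) = √(0.03732 + 0.00010) = 0.19342.
True dip = arctan(0.19342) = 10.95°, dipping toward E (azimuth ≈ 093°).

10.95°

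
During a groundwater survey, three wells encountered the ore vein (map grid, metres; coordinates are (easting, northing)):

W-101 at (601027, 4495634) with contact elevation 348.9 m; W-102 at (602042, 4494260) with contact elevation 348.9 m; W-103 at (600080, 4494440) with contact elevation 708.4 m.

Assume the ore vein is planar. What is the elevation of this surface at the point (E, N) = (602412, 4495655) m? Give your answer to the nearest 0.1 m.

73.6 m

Let the plane be z = a·E + b·N + c.
W-102−W-101: 1015a − 1374b = 0;  W-103−W-101: −947a − 1194b = 359.5.
Solving gives a = −0.196552210, b = −0.145196865.
Then c = 348.9 − a·601027 − b·4495634 = 771234.05.
At (602412, 4495655): z = −118405.4 − 652755.0 + 771234.05 = 73.6 m.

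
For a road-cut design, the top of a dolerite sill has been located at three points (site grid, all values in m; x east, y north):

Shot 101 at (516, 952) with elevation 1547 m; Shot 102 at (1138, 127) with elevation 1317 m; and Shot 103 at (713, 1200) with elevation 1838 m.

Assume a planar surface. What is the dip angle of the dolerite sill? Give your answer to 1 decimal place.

42.6°

Two edge vectors: Shot 101→Shot 102 = (622, -825, -230), Shot 101→Shot 103 = (197, 248, 291).
Normal n = (Shot 101→Shot 102) × (Shot 101→Shot 103) = (-183035, -226312, 316781).
So ∂z/∂x = −n_x/n_z = 0.57780 and ∂z/∂y = −n_y/n_z = 0.71441.
Gradient magnitude |∇z| = √(a² + b²) = √(0.33385 + 0.51038) = 0.91882.
True dip = arctan(0.91882) = 42.6°, dipping toward SW (azimuth ≈ 219°).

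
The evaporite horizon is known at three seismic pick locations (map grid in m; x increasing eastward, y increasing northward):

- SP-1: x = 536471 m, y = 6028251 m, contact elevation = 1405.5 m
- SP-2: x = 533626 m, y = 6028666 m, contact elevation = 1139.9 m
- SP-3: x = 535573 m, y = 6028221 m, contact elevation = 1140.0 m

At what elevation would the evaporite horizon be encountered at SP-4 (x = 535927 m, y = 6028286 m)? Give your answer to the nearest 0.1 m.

1304.7 m

Two edge vectors: SP-1→SP-2 = (-2845, 415, -265.6), SP-1→SP-3 = (-898, -30, -265.5).
Normal n = (SP-1→SP-2) × (SP-1→SP-3) = (-118150.5, -516838.7, 458020).
So ∂z/∂x = −n_x/n_z = 0.257959259 and ∂z/∂y = −n_y/n_z = 1.128419501.
Intercept c from SP-1: 1405.5 − 138387.66 − 6802395.99 = −6939378.15.
At (535927, 6028286): z = 138247.3 + 6802435.5 − 6939378.15 = 1304.7 m.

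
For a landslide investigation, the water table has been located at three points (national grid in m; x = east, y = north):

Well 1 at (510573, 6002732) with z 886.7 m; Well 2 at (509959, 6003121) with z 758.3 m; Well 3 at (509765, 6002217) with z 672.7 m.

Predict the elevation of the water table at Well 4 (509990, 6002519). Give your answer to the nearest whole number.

739 m

Two edge vectors: Well 1→Well 2 = (-614, 389, -128.4), Well 1→Well 3 = (-808, -515, -214).
Normal n = (Well 1→Well 2) × (Well 1→Well 3) = (-149372, -27648.8, 630522).
So ∂z/∂x = −n_x/n_z = 0.23690212 and ∂z/∂y = −n_y/n_z = 0.04385065.
Intercept c from Well 1: 886.7 − 120955.83 − 263223.70 = −383292.83.
At (509990, 6002519): z = 120817.7 + 263214.4 − 383292.83 = 739.2 m.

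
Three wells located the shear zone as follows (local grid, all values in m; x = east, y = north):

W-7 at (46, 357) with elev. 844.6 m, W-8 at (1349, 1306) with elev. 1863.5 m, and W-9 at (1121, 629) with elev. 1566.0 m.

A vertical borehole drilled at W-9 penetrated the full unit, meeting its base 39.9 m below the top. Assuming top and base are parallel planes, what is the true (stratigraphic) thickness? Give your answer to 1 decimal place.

33.4 m

Two edge vectors: W-7→W-8 = (1303, 949, 1018.9), W-7→W-9 = (1075, 272, 721.4).
Normal n = (W-7→W-8) × (W-7→W-9) = (407467.8, 155333.3, -665759).
So ∂z/∂x = −n_x/n_z = 0.61203 and ∂z/∂y = −n_y/n_z = 0.23332.
|∇z| = √(a²+b²) = 0.65500, so dip δ = arctan(0.65500) = 33.22°.
True thickness = vertical thickness × cos δ = 39.9 × cos 33.22° = 33.4 m.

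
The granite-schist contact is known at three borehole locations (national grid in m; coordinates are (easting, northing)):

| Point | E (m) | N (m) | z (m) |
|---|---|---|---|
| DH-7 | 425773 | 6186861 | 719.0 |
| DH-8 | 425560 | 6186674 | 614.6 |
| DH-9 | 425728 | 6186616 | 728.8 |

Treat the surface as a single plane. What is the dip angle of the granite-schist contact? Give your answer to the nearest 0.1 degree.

32.8°

Let the plane be z = a·E + b·N + c.
DH-8−DH-7: −213a − 187b = −104.4;  DH-9−DH-7: −45a − 245b = 9.8.
Solving gives a = 0.62624, b = −0.15502.
Gradient magnitude |∇z| = √(a² + b²) = √(0.39218 + 0.02403) = 0.64514.
True dip = arctan(0.64514) = 32.8°, dipping toward WNW (azimuth ≈ 284°).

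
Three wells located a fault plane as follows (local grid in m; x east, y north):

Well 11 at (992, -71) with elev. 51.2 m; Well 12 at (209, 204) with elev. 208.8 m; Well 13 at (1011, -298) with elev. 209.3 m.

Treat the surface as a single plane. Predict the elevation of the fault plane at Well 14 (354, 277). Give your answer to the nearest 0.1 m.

Let the plane be z = a·x + b·y + c.
Well 12−Well 11: −783a + 275b = 157.6;  Well 13−Well 11: 19a − 227b = 158.1.
Solving gives a = −0.459393, b = −0.734927.
Then c = 51.2 − a·992 − b·-71 = 454.74.
At (354, 277): z = −162.6 − 203.6 + 454.74 = 88.5 m.

88.5 m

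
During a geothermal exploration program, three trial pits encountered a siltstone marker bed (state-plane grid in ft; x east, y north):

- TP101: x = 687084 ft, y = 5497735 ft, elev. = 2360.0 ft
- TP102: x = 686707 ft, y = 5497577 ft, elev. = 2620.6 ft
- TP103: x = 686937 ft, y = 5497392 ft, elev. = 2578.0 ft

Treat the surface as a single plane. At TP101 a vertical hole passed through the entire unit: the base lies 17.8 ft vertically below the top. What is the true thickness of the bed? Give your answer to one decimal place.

Let the plane be z = a·x + b·y + c.
TP102−TP101: −377a − 158b = 260.6;  TP103−TP101: −147a − 343b = 218.
Solving gives a = −0.51790, b = −0.41361.
|∇z| = √(a²+b²) = 0.66279, so dip δ = arctan(0.66279) = 33.54°.
True thickness = vertical thickness × cos δ = 17.8 × cos 33.54° = 14.8 ft.

14.8 ft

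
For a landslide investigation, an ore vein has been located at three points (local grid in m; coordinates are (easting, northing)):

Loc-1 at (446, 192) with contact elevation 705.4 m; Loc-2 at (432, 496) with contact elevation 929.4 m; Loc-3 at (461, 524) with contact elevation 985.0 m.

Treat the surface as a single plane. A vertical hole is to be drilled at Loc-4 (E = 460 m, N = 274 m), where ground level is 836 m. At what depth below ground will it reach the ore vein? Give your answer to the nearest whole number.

Let the plane be z = a·E + b·N + c.
Loc-2−Loc-1: −14a + 304b = 224;  Loc-3−Loc-1: 15a + 332b = 279.6.
Solving gives a = 1.15447, b = 0.79001.
Then c = 705.4 − a·446 − b·192 = 38.82.
At (460, 274): z_contact = 531.1 + 216.5 + 38.82 = 786.3 m.
Depth below ground = 836 − 786.3 = 50 m.

50 m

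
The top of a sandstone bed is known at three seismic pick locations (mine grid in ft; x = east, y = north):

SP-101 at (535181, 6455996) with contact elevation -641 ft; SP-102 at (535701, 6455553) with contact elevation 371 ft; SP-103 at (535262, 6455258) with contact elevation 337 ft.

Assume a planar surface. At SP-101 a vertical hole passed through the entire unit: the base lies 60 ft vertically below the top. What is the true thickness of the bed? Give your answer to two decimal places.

32.95 ft

Two edge vectors: SP-101→SP-102 = (520, -443, 1012), SP-101→SP-103 = (81, -738, 978).
Normal n = (SP-101→SP-102) × (SP-101→SP-103) = (313602, -426588, -347877).
So ∂z/∂x = −n_x/n_z = 0.90147 and ∂z/∂y = −n_y/n_z = −1.22626.
|∇z| = √(a²+b²) = 1.52196, so dip δ = arctan(1.52196) = 56.69°.
True thickness = vertical thickness × cos δ = 60 × cos 56.69° = 32.95 ft.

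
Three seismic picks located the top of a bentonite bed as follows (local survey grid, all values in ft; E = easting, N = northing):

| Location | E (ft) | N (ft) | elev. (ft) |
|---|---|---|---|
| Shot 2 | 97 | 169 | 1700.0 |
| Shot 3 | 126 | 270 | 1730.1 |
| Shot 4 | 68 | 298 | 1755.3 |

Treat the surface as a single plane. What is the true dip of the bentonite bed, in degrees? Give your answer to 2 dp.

24.25°

Let the plane be z = a·E + b·N + c.
Shot 3−Shot 2: 29a + 101b = 30.1;  Shot 4−Shot 2: −29a + 129b = 55.3.
Solving gives a = −0.25523, b = 0.37130.
Gradient magnitude |∇z| = √(a² + b²) = √(0.06514 + 0.13787) = 0.45057.
True dip = arctan(0.45057) = 24.25°, dipping toward SE (azimuth ≈ 145°).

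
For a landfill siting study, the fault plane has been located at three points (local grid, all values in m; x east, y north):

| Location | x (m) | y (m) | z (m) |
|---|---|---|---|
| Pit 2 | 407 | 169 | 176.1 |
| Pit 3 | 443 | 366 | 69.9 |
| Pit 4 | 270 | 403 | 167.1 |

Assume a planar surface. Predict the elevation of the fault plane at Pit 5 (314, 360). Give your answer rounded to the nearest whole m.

Let the plane be z = a·x + b·y + c.
Pit 3−Pit 2: 36a + 197b = −106.2;  Pit 4−Pit 2: −137a + 234b = −9.
Solving gives a = −0.65168, b = −0.42000.
Then c = 176.1 − a·407 − b·169 = 512.31.
At (314, 360): z = −204.6 − 151.2 + 512.31 = 156.5 m.

156 m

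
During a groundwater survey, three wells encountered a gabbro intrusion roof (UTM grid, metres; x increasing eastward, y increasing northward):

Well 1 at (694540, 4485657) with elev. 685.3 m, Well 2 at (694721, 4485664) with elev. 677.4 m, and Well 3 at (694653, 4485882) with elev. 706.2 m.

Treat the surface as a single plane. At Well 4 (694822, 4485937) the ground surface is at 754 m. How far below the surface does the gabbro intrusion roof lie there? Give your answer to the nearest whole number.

Two edge vectors: Well 1→Well 2 = (181, 7, -7.9), Well 1→Well 3 = (113, 225, 20.9).
Normal n = (Well 1→Well 2) × (Well 1→Well 3) = (1923.8, -4675.6, 39934).
So ∂z/∂x = −n_x/n_z = −0.04817449 and ∂z/∂y = −n_y/n_z = 0.11708319.
Intercept c from Well 1: 685.3 + 33459.11 − 525195.02 = −491050.61.
At (694822, 4485937): z_contact = −33472.7 + 525227.8 − 491050.61 = 704.5 m.
Depth below ground = 754 − 704.5 = 50 m.

50 m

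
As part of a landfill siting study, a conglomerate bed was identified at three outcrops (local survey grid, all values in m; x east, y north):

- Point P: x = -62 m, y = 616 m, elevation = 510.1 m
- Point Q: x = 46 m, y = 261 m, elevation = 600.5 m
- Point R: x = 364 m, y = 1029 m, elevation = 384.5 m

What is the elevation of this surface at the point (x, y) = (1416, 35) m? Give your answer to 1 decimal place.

609.9 m

Two edge vectors: Point P→Point Q = (108, -355, 90.4), Point P→Point R = (426, 413, -125.6).
Normal n = (Point P→Point Q) × (Point P→Point R) = (7252.8, 52075.2, 195834).
So ∂z/∂x = −n_x/n_z = −0.037035 and ∂z/∂y = −n_y/n_z = −0.265915.
Intercept c from Point P: 510.1 − 2.30 + 163.80 = 671.61.
At (1416, 35): z = −52.4 − 9.3 + 671.61 = 609.9 m.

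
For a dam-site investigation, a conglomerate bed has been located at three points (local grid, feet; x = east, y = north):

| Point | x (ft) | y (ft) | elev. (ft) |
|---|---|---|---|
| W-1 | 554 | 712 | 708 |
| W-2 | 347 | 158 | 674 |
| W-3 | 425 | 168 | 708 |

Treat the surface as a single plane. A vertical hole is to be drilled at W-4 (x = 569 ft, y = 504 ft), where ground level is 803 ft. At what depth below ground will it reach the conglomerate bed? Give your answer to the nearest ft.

Let the plane be z = a·x + b·y + c.
W-2−W-1: −207a − 554b = −34;  W-3−W-1: −129a − 544b = 0.
Solving gives a = 0.44956, b = −0.10661.
Then c = 708 − a·554 − b·712 = 534.84.
At (569, 504): z_contact = 255.8 − 53.7 + 534.84 = 736.9 ft.
Depth below ground = 803 − 736.9 = 66 ft.

66 ft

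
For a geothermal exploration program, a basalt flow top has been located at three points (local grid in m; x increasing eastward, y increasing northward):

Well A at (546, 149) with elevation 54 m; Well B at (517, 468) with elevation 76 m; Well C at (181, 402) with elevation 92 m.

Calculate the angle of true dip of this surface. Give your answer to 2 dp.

Two edge vectors: Well A→Well B = (-29, 319, 22), Well A→Well C = (-365, 253, 38).
Normal n = (Well A→Well B) × (Well A→Well C) = (6556, -6928, 109098).
So ∂z/∂x = −n_x/n_z = −0.06009 and ∂z/∂y = −n_y/n_z = 0.06350.
Gradient magnitude |∇z| = √(a² + b²) = √(0.00361 + 0.00403) = 0.08743.
True dip = arctan(0.08743) = 5.00°, dipping toward SE (azimuth ≈ 137°).

5.00°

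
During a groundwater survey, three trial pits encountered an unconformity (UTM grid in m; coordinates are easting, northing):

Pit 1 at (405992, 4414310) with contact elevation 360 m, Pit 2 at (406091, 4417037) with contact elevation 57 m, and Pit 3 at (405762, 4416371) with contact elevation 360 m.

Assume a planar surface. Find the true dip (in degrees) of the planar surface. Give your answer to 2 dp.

Two edge vectors: Pit 1→Pit 2 = (99, 2727, -303), Pit 1→Pit 3 = (-230, 2061, 0).
Normal n = (Pit 1→Pit 2) × (Pit 1→Pit 3) = (624483, 69690, 831249).
So ∂z/∂easting = −n_x/n_z = −0.75126 and ∂z/∂northing = −n_y/n_z = −0.08384.
Gradient magnitude |∇z| = √(a² + b²) = √(0.56439 + 0.00703) = 0.75592.
True dip = arctan(0.75592) = 37.09°, dipping toward E (azimuth ≈ 084°).

37.09°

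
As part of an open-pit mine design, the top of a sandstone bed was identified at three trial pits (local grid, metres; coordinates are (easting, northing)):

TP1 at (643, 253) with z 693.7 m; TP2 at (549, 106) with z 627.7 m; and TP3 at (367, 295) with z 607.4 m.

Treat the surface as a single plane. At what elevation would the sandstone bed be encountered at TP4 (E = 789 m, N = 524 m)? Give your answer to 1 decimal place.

Let the plane be z = a·E + b·N + c.
TP2−TP1: −94a − 147b = −66;  TP3−TP1: −276a + 42b = −86.3.
Solving gives a = 0.34722, b = 0.22695.
Then c = 693.7 − a·643 − b·253 = 413.02.
At (789, 524): z = 274.0 + 118.9 + 413.02 = 805.9 m.

805.9 m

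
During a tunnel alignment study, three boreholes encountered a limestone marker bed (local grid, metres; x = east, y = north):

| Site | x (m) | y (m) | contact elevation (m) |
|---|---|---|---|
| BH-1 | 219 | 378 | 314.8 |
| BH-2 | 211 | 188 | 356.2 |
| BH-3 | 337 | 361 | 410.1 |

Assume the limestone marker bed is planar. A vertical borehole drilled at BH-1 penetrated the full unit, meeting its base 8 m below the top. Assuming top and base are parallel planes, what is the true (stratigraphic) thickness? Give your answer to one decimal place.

Let the plane be z = a·x + b·y + c.
BH-2−BH-1: −8a − 190b = 41.4;  BH-3−BH-1: 118a − 17b = 95.3.
Solving gives a = 0.77156, b = −0.25038.
|∇z| = √(a²+b²) = 0.81116, so dip δ = arctan(0.81116) = 39.05°.
True thickness = vertical thickness × cos δ = 8 × cos 39.05° = 6.2 m.

6.2 m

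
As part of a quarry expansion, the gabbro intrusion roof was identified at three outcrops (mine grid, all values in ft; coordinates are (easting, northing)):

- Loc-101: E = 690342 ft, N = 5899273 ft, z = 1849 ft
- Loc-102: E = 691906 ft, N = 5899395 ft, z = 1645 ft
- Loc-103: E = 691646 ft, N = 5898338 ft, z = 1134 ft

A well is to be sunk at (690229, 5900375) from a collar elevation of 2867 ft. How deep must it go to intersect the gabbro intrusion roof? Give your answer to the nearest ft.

Two edge vectors: Loc-101→Loc-102 = (1564, 122, -204), Loc-101→Loc-103 = (1304, -935, -715).
Normal n = (Loc-101→Loc-102) × (Loc-101→Loc-103) = (-277970, 852244, -1621428).
So ∂z/∂E = −n_x/n_z = −0.17143530 and ∂z/∂N = −n_y/n_z = 0.52561322.
Intercept c from Loc-101: 1849 + 118348.99 − 3100735.91 = −2980537.92.
At (690229, 5900375): z_contact = −118329.6 + 3101315.1 − 2980537.92 = 2447.6 ft.
Depth below ground = 2867 − 2447.6 = 419 ft.

419 ft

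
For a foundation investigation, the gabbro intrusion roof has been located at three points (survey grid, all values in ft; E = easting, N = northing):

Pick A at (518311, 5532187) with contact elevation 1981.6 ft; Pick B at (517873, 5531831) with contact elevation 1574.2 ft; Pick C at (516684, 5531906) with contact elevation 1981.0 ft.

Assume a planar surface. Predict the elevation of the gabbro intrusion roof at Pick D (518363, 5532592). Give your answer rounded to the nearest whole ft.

Two edge vectors: Pick A→Pick B = (-438, -356, -407.4), Pick A→Pick C = (-1627, -281, -0.6).
Normal n = (Pick A→Pick B) × (Pick A→Pick C) = (-114265.8, 662577, -456134).
So ∂z/∂E = −n_x/n_z = −0.25050928 and ∂z/∂N = −n_y/n_z = 1.45259288.
Intercept c from Pick A: 1981.6 + 129841.72 − 8036015.44 = −7904192.12.
At (518363, 5532592): z = −129854.7 + 8036603.7 − 7904192.12 = 2556.9 ft.

2557 ft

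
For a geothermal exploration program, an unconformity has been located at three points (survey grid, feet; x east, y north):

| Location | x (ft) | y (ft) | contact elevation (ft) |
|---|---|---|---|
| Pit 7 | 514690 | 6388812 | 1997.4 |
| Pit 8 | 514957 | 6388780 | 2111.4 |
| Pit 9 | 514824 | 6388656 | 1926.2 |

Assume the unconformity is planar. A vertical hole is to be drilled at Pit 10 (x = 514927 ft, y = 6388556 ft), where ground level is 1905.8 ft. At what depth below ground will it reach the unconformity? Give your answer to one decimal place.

Two edge vectors: Pit 7→Pit 8 = (267, -32, 114), Pit 7→Pit 9 = (134, -156, -71.2).
Normal n = (Pit 7→Pit 8) × (Pit 7→Pit 9) = (20062.4, 34286.4, -37364).
So ∂z/∂x = −n_x/n_z = 0.536944653 and ∂z/∂y = −n_y/n_z = 0.917631945.
Intercept c from Pit 7: 1997.4 − 276360.04 − 5862577.98 = −6136940.63.
At (514927, 6388556): z_contact = 276487.30 + 5862343.07 − 6136940.63 = 1889.74 ft.
Depth below ground = 1905.8 − 1889.74 = 16.1 ft.

16.1 ft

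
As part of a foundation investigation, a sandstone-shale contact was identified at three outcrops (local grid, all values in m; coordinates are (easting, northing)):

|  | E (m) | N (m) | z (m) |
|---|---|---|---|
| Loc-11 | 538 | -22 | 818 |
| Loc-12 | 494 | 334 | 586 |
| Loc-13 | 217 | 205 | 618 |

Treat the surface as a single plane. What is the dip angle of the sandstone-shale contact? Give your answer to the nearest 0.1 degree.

Two edge vectors: Loc-11→Loc-12 = (-44, 356, -232), Loc-11→Loc-13 = (-321, 227, -200).
Normal n = (Loc-11→Loc-12) × (Loc-11→Loc-13) = (-18536, 65672, 104288).
So ∂z/∂E = −n_x/n_z = 0.17774 and ∂z/∂N = −n_y/n_z = −0.62972.
Gradient magnitude |∇z| = √(a² + b²) = √(0.03159 + 0.39654) = 0.65432.
True dip = arctan(0.65432) = 33.2°, dipping toward NNW (azimuth ≈ 344°).

33.2°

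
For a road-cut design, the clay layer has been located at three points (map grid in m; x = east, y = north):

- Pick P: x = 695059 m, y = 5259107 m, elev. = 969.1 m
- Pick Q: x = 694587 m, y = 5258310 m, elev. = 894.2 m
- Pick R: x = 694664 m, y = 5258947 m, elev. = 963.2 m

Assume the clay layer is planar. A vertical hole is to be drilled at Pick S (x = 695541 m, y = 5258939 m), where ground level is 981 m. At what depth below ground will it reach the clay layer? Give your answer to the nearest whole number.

45 m

Let the plane be z = a·x + b·y + c.
Pick Q−Pick P: −472a − 797b = −74.9;  Pick R−Pick P: −395a − 160b = −5.9.
Solving gives a = −0.03042980, b = 0.11199858.
Then c = 969.1 − a·695059 − b·5259107 = −566892.90.
At (695541, 5258939): z_contact = −21165.2 + 588993.7 − 566892.90 = 935.6 m.
Depth below ground = 981 − 935.6 = 45 m.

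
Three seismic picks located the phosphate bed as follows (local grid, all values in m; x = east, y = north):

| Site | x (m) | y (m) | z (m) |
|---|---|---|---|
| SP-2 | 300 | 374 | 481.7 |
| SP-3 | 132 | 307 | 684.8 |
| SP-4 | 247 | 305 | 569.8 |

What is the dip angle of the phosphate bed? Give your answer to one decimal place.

48.4°

Two edge vectors: SP-2→SP-3 = (-168, -67, 203.1), SP-2→SP-4 = (-53, -69, 88.1).
Normal n = (SP-2→SP-3) × (SP-2→SP-4) = (8111.2, 4036.5, 8041).
So ∂z/∂x = −n_x/n_z = −1.00873 and ∂z/∂y = −n_y/n_z = −0.50199.
Gradient magnitude |∇z| = √(a² + b²) = √(1.01754 + 0.25199) = 1.12673.
True dip = arctan(1.12673) = 48.4°, dipping toward ENE (azimuth ≈ 064°).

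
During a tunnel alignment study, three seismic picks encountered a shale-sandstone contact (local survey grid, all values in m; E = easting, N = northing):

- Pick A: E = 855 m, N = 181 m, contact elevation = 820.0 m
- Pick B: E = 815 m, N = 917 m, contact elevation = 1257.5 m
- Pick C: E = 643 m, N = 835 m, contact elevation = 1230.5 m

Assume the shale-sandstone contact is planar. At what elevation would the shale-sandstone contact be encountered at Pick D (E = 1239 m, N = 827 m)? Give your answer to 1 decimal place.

Two edge vectors: Pick A→Pick B = (-40, 736, 437.5), Pick A→Pick C = (-212, 654, 410.5).
Normal n = (Pick A→Pick B) × (Pick A→Pick C) = (16003, -76330, 129872).
So ∂z/∂E = −n_x/n_z = −0.123221 and ∂z/∂N = −n_y/n_z = 0.587733.
Intercept c from Pick A: 820 + 105.35 − 106.38 = 818.97.
At (1239, 827): z = −152.7 + 486.1 + 818.97 = 1152.4 m.

1152.4 m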